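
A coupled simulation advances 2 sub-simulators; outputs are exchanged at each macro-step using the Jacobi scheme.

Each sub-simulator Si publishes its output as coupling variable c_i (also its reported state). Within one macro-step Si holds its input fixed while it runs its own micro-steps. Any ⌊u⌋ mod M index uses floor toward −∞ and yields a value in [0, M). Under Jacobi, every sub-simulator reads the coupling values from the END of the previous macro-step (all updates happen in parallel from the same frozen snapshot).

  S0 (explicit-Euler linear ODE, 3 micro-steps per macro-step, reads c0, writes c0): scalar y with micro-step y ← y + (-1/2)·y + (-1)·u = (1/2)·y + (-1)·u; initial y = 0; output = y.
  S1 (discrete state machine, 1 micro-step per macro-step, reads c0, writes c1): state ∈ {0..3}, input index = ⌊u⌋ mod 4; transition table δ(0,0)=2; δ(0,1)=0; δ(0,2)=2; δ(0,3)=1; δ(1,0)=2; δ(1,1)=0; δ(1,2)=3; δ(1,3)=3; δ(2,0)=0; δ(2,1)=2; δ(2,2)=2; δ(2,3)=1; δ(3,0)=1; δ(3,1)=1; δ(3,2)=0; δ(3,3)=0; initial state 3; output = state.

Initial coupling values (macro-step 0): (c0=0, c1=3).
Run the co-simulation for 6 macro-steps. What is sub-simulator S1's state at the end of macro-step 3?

macro 1: S0 reads c0=0 → after 3×micro: 0; S1 reads c0=0 → after 1×micro: 1 ⇒ (c0=0, c1=1)
macro 2: S0 reads c0=0 → after 3×micro: 0; S1 reads c0=0 → after 1×micro: 2 ⇒ (c0=0, c1=2)
macro 3: S0 reads c0=0 → after 3×micro: 0; S1 reads c0=0 → after 1×micro: 0 ⇒ (c0=0, c1=0)
macro 4: S0 reads c0=0 → after 3×micro: 0; S1 reads c0=0 → after 1×micro: 2 ⇒ (c0=0, c1=2)
macro 5: S0 reads c0=0 → after 3×micro: 0; S1 reads c0=0 → after 1×micro: 0 ⇒ (c0=0, c1=0)
macro 6: S0 reads c0=0 → after 3×micro: 0; S1 reads c0=0 → after 1×micro: 2 ⇒ (c0=0, c1=2)

S1 state at macro-step 3 = 0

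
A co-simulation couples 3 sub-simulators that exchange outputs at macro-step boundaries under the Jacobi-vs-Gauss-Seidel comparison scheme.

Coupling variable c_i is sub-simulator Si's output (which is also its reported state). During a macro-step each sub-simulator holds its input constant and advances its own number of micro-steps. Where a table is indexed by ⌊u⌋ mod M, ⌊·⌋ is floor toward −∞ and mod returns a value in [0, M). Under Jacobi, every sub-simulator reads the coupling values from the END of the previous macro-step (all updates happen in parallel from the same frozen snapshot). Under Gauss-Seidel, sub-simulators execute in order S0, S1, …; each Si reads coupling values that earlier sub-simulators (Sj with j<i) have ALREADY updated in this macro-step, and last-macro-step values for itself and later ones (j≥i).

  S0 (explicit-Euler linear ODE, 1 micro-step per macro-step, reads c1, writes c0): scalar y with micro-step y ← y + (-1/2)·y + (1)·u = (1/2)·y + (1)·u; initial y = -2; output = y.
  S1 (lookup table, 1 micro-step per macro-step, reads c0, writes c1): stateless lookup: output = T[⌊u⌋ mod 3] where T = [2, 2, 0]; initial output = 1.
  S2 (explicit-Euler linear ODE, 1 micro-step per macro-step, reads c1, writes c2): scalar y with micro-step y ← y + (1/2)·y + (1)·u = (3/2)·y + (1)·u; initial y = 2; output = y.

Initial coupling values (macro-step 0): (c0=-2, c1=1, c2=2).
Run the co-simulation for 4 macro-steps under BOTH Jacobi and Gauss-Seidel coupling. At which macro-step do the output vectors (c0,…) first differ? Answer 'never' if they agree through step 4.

[Jacobi] macro 1: S0 reads c1=1 → after 1×micro: 0; S1 reads c0=-2 → after 1×micro: 2; S2 reads c1=1 → after 1×micro: 4 ⇒ (c0=0, c1=2, c2=4)
[Jacobi] macro 2: S0 reads c1=2 → after 1×micro: 2; S1 reads c0=0 → after 1×micro: 2; S2 reads c1=2 → after 1×micro: 8 ⇒ (c0=2, c1=2, c2=8)
[Jacobi] macro 3: S0 reads c1=2 → after 1×micro: 3; S1 reads c0=2 → after 1×micro: 0; S2 reads c1=2 → after 1×micro: 14 ⇒ (c0=3, c1=0, c2=14)
[Jacobi] macro 4: S0 reads c1=0 → after 1×micro: 3/2; S1 reads c0=3 → after 1×micro: 2; S2 reads c1=0 → after 1×micro: 21 ⇒ (c0=3/2, c1=2, c2=21)
[Gauss-Seidel] macro 1: S0 reads c1=1 → after 1×micro: 0; S1 reads c0=0 → after 1×micro: 2; S2 reads c1=2 → after 1×micro: 5 ⇒ (c0=0, c1=2, c2=5)
[Gauss-Seidel] macro 2: S0 reads c1=2 → after 1×micro: 2; S1 reads c0=2 → after 1×micro: 0; S2 reads c1=0 → after 1×micro: 15/2 ⇒ (c0=2, c1=0, c2=15/2)
[Gauss-Seidel] macro 3: S0 reads c1=0 → after 1×micro: 1; S1 reads c0=1 → after 1×micro: 2; S2 reads c1=2 → after 1×micro: 53/4 ⇒ (c0=1, c1=2, c2=53/4)
[Gauss-Seidel] macro 4: S0 reads c1=2 → after 1×micro: 5/2; S1 reads c0=5/2 → after 1×micro: 0; S2 reads c1=0 → after 1×micro: 159/8 ⇒ (c0=5/2, c1=0, c2=159/8)

first divergence at macro-step: 1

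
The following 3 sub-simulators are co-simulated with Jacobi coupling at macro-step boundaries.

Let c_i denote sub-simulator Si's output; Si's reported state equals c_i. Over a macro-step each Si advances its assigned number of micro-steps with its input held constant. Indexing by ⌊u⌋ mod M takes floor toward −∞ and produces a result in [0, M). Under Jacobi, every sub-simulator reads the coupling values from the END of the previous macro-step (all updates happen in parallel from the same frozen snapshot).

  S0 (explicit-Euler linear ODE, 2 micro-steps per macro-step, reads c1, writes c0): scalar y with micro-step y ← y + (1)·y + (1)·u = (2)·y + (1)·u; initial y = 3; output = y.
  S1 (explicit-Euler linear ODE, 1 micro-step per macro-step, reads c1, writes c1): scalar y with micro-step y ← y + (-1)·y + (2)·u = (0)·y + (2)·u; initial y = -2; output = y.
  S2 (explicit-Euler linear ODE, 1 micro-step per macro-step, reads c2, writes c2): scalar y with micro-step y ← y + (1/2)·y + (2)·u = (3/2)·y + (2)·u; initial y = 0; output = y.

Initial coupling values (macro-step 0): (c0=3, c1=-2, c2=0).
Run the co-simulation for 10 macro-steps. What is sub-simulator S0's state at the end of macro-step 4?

S0 state at macro-step 4 = 48

macro 1: S0 reads c1=-2 → after 2×micro: 6; S1 reads c1=-2 → after 1×micro: -4; S2 reads c2=0 → after 1×micro: 0 ⇒ (c0=6, c1=-4, c2=0)
macro 2: S0 reads c1=-4 → after 2×micro: 12; S1 reads c1=-4 → after 1×micro: -8; S2 reads c2=0 → after 1×micro: 0 ⇒ (c0=12, c1=-8, c2=0)
macro 3: S0 reads c1=-8 → after 2×micro: 24; S1 reads c1=-8 → after 1×micro: -16; S2 reads c2=0 → after 1×micro: 0 ⇒ (c0=24, c1=-16, c2=0)
macro 4: S0 reads c1=-16 → after 2×micro: 48; S1 reads c1=-16 → after 1×micro: -32; S2 reads c2=0 → after 1×micro: 0 ⇒ (c0=48, c1=-32, c2=0)
macro 5: S0 reads c1=-32 → after 2×micro: 96; S1 reads c1=-32 → after 1×micro: -64; S2 reads c2=0 → after 1×micro: 0 ⇒ (c0=96, c1=-64, c2=0)
macro 6: S0 reads c1=-64 → after 2×micro: 192; S1 reads c1=-64 → after 1×micro: -128; S2 reads c2=0 → after 1×micro: 0 ⇒ (c0=192, c1=-128, c2=0)
macro 7: S0 reads c1=-128 → after 2×micro: 384; S1 reads c1=-128 → after 1×micro: -256; S2 reads c2=0 → after 1×micro: 0 ⇒ (c0=384, c1=-256, c2=0)
macro 8: S0 reads c1=-256 → after 2×micro: 768; S1 reads c1=-256 → after 1×micro: -512; S2 reads c2=0 → after 1×micro: 0 ⇒ (c0=768, c1=-512, c2=0)
macro 9: S0 reads c1=-512 → after 2×micro: 1536; S1 reads c1=-512 → after 1×micro: -1024; S2 reads c2=0 → after 1×micro: 0 ⇒ (c0=1536, c1=-1024, c2=0)
macro 10: S0 reads c1=-1024 → after 2×micro: 3072; S1 reads c1=-1024 → after 1×micro: -2048; S2 reads c2=0 → after 1×micro: 0 ⇒ (c0=3072, c1=-2048, c2=0)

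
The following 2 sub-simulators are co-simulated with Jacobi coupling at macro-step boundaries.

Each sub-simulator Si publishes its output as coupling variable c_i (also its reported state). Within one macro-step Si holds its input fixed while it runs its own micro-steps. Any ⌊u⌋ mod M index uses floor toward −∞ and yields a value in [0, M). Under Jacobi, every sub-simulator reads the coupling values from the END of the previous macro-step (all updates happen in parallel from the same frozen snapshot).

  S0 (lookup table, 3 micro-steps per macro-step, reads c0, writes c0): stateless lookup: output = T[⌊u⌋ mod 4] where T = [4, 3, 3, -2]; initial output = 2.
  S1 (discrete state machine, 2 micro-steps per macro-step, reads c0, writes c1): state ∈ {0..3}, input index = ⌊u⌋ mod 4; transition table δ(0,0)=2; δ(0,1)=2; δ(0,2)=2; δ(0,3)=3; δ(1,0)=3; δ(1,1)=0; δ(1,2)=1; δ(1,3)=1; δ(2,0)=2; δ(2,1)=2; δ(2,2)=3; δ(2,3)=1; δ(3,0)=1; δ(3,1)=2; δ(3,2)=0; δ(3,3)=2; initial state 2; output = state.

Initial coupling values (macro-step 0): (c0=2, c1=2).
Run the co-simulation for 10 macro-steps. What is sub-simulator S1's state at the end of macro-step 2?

macro 1: S0 reads c0=2 → after 3×micro: 3; S1 reads c0=2 → after 2×micro: 0 ⇒ (c0=3, c1=0)
macro 2: S0 reads c0=3 → after 3×micro: -2; S1 reads c0=3 → after 2×micro: 2 ⇒ (c0=-2, c1=2)
macro 3: S0 reads c0=-2 → after 3×micro: 3; S1 reads c0=-2 → after 2×micro: 0 ⇒ (c0=3, c1=0)
macro 4: S0 reads c0=3 → after 3×micro: -2; S1 reads c0=3 → after 2×micro: 2 ⇒ (c0=-2, c1=2)
macro 5: S0 reads c0=-2 → after 3×micro: 3; S1 reads c0=-2 → after 2×micro: 0 ⇒ (c0=3, c1=0)
macro 6: S0 reads c0=3 → after 3×micro: -2; S1 reads c0=3 → after 2×micro: 2 ⇒ (c0=-2, c1=2)
macro 7: S0 reads c0=-2 → after 3×micro: 3; S1 reads c0=-2 → after 2×micro: 0 ⇒ (c0=3, c1=0)
macro 8: S0 reads c0=3 → after 3×micro: -2; S1 reads c0=3 → after 2×micro: 2 ⇒ (c0=-2, c1=2)
macro 9: S0 reads c0=-2 → after 3×micro: 3; S1 reads c0=-2 → after 2×micro: 0 ⇒ (c0=3, c1=0)
macro 10: S0 reads c0=3 → after 3×micro: -2; S1 reads c0=3 → after 2×micro: 2 ⇒ (c0=-2, c1=2)

S1 state at macro-step 2 = 2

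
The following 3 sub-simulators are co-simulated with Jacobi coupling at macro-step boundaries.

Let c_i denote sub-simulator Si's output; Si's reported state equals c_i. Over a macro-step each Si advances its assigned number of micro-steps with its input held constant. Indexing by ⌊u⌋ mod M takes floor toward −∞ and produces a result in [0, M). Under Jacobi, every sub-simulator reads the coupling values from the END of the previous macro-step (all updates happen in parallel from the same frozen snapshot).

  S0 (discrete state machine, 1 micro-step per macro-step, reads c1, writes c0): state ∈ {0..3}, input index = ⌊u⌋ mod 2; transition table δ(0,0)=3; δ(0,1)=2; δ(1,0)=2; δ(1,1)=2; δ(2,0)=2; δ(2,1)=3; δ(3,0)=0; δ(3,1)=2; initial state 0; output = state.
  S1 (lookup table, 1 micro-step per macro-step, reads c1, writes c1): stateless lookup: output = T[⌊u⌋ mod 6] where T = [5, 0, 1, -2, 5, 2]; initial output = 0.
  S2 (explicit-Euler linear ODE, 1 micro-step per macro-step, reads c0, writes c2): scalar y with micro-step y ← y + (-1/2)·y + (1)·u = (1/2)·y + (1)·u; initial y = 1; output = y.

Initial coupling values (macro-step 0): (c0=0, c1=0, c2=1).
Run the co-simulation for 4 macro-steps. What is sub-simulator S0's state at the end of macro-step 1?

S0 state at macro-step 1 = 3

macro 1: S0 reads c1=0 → after 1×micro: 3; S1 reads c1=0 → after 1×micro: 5; S2 reads c0=0 → after 1×micro: 1/2 ⇒ (c0=3, c1=5, c2=1/2)
macro 2: S0 reads c1=5 → after 1×micro: 2; S1 reads c1=5 → after 1×micro: 2; S2 reads c0=3 → after 1×micro: 13/4 ⇒ (c0=2, c1=2, c2=13/4)
macro 3: S0 reads c1=2 → after 1×micro: 2; S1 reads c1=2 → after 1×micro: 1; S2 reads c0=2 → after 1×micro: 29/8 ⇒ (c0=2, c1=1, c2=29/8)
macro 4: S0 reads c1=1 → after 1×micro: 3; S1 reads c1=1 → after 1×micro: 0; S2 reads c0=2 → after 1×micro: 61/16 ⇒ (c0=3, c1=0, c2=61/16)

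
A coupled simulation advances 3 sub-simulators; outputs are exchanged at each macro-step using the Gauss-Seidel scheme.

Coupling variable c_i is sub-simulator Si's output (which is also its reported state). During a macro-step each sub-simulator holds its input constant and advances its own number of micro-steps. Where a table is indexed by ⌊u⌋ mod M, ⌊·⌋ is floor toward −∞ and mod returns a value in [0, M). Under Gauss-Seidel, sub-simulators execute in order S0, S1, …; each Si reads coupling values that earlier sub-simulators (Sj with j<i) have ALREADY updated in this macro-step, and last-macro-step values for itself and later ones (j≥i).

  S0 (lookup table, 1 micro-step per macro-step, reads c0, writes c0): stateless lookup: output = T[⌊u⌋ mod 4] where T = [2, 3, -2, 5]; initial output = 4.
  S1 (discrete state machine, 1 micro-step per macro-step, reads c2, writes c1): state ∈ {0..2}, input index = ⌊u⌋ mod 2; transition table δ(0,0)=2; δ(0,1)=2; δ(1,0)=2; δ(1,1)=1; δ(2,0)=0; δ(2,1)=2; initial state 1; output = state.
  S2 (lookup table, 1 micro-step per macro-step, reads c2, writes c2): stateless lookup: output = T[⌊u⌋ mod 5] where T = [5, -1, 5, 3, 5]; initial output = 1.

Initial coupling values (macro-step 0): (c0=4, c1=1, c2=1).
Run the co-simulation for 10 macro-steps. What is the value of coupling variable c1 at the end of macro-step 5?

c1 at macro-step 5 = 1

macro 1: S0 reads c0=4 → after 1×micro: 2; S1 reads c2=1 → after 1×micro: 1; S2 reads c2=1 → after 1×micro: -1 ⇒ (c0=2, c1=1, c2=-1)
macro 2: S0 reads c0=2 → after 1×micro: -2; S1 reads c2=-1 → after 1×micro: 1; S2 reads c2=-1 → after 1×micro: 5 ⇒ (c0=-2, c1=1, c2=5)
macro 3: S0 reads c0=-2 → after 1×micro: -2; S1 reads c2=5 → after 1×micro: 1; S2 reads c2=5 → after 1×micro: 5 ⇒ (c0=-2, c1=1, c2=5)
macro 4: S0 reads c0=-2 → after 1×micro: -2; S1 reads c2=5 → after 1×micro: 1; S2 reads c2=5 → after 1×micro: 5 ⇒ (c0=-2, c1=1, c2=5)
macro 5: S0 reads c0=-2 → after 1×micro: -2; S1 reads c2=5 → after 1×micro: 1; S2 reads c2=5 → after 1×micro: 5 ⇒ (c0=-2, c1=1, c2=5)
macro 6: S0 reads c0=-2 → after 1×micro: -2; S1 reads c2=5 → after 1×micro: 1; S2 reads c2=5 → after 1×micro: 5 ⇒ (c0=-2, c1=1, c2=5)
macro 7: S0 reads c0=-2 → after 1×micro: -2; S1 reads c2=5 → after 1×micro: 1; S2 reads c2=5 → after 1×micro: 5 ⇒ (c0=-2, c1=1, c2=5)
macro 8: S0 reads c0=-2 → after 1×micro: -2; S1 reads c2=5 → after 1×micro: 1; S2 reads c2=5 → after 1×micro: 5 ⇒ (c0=-2, c1=1, c2=5)
macro 9: S0 reads c0=-2 → after 1×micro: -2; S1 reads c2=5 → after 1×micro: 1; S2 reads c2=5 → after 1×micro: 5 ⇒ (c0=-2, c1=1, c2=5)
macro 10: S0 reads c0=-2 → after 1×micro: -2; S1 reads c2=5 → after 1×micro: 1; S2 reads c2=5 → after 1×micro: 5 ⇒ (c0=-2, c1=1, c2=5)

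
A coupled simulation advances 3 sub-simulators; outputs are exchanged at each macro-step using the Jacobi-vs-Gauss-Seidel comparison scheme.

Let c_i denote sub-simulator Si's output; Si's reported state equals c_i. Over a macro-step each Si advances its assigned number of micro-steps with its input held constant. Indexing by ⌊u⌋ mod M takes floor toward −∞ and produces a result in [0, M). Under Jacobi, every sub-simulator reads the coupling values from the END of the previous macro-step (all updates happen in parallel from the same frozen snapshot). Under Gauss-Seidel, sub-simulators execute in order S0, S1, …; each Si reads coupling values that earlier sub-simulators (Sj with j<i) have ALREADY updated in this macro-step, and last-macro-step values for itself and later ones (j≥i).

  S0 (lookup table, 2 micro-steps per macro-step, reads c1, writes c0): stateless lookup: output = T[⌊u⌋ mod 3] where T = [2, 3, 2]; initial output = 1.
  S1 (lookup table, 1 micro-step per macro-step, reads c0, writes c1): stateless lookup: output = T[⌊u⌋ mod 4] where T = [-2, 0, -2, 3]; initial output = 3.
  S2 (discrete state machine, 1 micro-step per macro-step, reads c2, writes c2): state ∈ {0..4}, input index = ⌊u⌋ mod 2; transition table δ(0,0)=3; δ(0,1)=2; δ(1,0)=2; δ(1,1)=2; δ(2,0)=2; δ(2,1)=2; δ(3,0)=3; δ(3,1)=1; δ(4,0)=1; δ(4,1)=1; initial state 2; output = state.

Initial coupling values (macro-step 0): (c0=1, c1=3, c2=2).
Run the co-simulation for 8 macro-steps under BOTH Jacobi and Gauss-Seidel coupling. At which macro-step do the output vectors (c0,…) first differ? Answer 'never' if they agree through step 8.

first divergence at macro-step: 1

[Jacobi] macro 1: S0 reads c1=3 → after 2×micro: 2; S1 reads c0=1 → after 1×micro: 0; S2 reads c2=2 → after 1×micro: 2 ⇒ (c0=2, c1=0, c2=2)
[Jacobi] macro 2: S0 reads c1=0 → after 2×micro: 2; S1 reads c0=2 → after 1×micro: -2; S2 reads c2=2 → after 1×micro: 2 ⇒ (c0=2, c1=-2, c2=2)
[Jacobi] macro 3: S0 reads c1=-2 → after 2×micro: 3; S1 reads c0=2 → after 1×micro: -2; S2 reads c2=2 → after 1×micro: 2 ⇒ (c0=3, c1=-2, c2=2)
[Jacobi] macro 4: S0 reads c1=-2 → after 2×micro: 3; S1 reads c0=3 → after 1×micro: 3; S2 reads c2=2 → after 1×micro: 2 ⇒ (c0=3, c1=3, c2=2)
[Jacobi] macro 5: S0 reads c1=3 → after 2×micro: 2; S1 reads c0=3 → after 1×micro: 3; S2 reads c2=2 → after 1×micro: 2 ⇒ (c0=2, c1=3, c2=2)
[Jacobi] macro 6: S0 reads c1=3 → after 2×micro: 2; S1 reads c0=2 → after 1×micro: -2; S2 reads c2=2 → after 1×micro: 2 ⇒ (c0=2, c1=-2, c2=2)
[Jacobi] macro 7: S0 reads c1=-2 → after 2×micro: 3; S1 reads c0=2 → after 1×micro: -2; S2 reads c2=2 → after 1×micro: 2 ⇒ (c0=3, c1=-2, c2=2)
[Jacobi] macro 8: S0 reads c1=-2 → after 2×micro: 3; S1 reads c0=3 → after 1×micro: 3; S2 reads c2=2 → after 1×micro: 2 ⇒ (c0=3, c1=3, c2=2)
[Gauss-Seidel] macro 1: S0 reads c1=3 → after 2×micro: 2; S1 reads c0=2 → after 1×micro: -2; S2 reads c2=2 → after 1×micro: 2 ⇒ (c0=2, c1=-2, c2=2)
[Gauss-Seidel] macro 2: S0 reads c1=-2 → after 2×micro: 3; S1 reads c0=3 → after 1×micro: 3; S2 reads c2=2 → after 1×micro: 2 ⇒ (c0=3, c1=3, c2=2)
[Gauss-Seidel] macro 3: S0 reads c1=3 → after 2×micro: 2; S1 reads c0=2 → after 1×micro: -2; S2 reads c2=2 → after 1×micro: 2 ⇒ (c0=2, c1=-2, c2=2)
[Gauss-Seidel] macro 4: S0 reads c1=-2 → after 2×micro: 3; S1 reads c0=3 → after 1×micro: 3; S2 reads c2=2 → after 1×micro: 2 ⇒ (c0=3, c1=3, c2=2)
[Gauss-Seidel] macro 5: S0 reads c1=3 → after 2×micro: 2; S1 reads c0=2 → after 1×micro: -2; S2 reads c2=2 → after 1×micro: 2 ⇒ (c0=2, c1=-2, c2=2)
[Gauss-Seidel] macro 6: S0 reads c1=-2 → after 2×micro: 3; S1 reads c0=3 → after 1×micro: 3; S2 reads c2=2 → after 1×micro: 2 ⇒ (c0=3, c1=3, c2=2)
[Gauss-Seidel] macro 7: S0 reads c1=3 → after 2×micro: 2; S1 reads c0=2 → after 1×micro: -2; S2 reads c2=2 → after 1×micro: 2 ⇒ (c0=2, c1=-2, c2=2)
[Gauss-Seidel] macro 8: S0 reads c1=-2 → after 2×micro: 3; S1 reads c0=3 → after 1×micro: 3; S2 reads c2=2 → after 1×micro: 2 ⇒ (c0=3, c1=3, c2=2)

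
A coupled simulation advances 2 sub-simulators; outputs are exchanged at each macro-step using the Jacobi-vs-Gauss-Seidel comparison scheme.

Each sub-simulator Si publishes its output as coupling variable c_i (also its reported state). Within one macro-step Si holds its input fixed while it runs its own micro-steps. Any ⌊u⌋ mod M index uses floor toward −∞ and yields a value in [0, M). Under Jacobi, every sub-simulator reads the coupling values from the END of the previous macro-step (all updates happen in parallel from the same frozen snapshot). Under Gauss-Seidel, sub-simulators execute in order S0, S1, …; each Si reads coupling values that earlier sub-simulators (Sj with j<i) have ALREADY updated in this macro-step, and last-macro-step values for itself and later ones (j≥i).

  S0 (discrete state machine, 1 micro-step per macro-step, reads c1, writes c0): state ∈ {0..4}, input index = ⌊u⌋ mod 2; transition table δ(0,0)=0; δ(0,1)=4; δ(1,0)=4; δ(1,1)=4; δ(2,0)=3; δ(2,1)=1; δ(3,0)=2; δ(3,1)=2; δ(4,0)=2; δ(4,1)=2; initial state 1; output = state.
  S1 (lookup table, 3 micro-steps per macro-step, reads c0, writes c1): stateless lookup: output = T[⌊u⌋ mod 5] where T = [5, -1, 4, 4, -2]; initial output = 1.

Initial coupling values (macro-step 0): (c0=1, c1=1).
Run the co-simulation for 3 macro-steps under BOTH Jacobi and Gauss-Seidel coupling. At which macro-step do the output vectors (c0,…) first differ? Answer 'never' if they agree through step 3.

[Jacobi] macro 1: S0 reads c1=1 → after 1×micro: 4; S1 reads c0=1 → after 3×micro: -1 ⇒ (c0=4, c1=-1)
[Jacobi] macro 2: S0 reads c1=-1 → after 1×micro: 2; S1 reads c0=4 → after 3×micro: -2 ⇒ (c0=2, c1=-2)
[Jacobi] macro 3: S0 reads c1=-2 → after 1×micro: 3; S1 reads c0=2 → after 3×micro: 4 ⇒ (c0=3, c1=4)
[Gauss-Seidel] macro 1: S0 reads c1=1 → after 1×micro: 4; S1 reads c0=4 → after 3×micro: -2 ⇒ (c0=4, c1=-2)
[Gauss-Seidel] macro 2: S0 reads c1=-2 → after 1×micro: 2; S1 reads c0=2 → after 3×micro: 4 ⇒ (c0=2, c1=4)
[Gauss-Seidel] macro 3: S0 reads c1=4 → after 1×micro: 3; S1 reads c0=3 → after 3×micro: 4 ⇒ (c0=3, c1=4)

first divergence at macro-step: 1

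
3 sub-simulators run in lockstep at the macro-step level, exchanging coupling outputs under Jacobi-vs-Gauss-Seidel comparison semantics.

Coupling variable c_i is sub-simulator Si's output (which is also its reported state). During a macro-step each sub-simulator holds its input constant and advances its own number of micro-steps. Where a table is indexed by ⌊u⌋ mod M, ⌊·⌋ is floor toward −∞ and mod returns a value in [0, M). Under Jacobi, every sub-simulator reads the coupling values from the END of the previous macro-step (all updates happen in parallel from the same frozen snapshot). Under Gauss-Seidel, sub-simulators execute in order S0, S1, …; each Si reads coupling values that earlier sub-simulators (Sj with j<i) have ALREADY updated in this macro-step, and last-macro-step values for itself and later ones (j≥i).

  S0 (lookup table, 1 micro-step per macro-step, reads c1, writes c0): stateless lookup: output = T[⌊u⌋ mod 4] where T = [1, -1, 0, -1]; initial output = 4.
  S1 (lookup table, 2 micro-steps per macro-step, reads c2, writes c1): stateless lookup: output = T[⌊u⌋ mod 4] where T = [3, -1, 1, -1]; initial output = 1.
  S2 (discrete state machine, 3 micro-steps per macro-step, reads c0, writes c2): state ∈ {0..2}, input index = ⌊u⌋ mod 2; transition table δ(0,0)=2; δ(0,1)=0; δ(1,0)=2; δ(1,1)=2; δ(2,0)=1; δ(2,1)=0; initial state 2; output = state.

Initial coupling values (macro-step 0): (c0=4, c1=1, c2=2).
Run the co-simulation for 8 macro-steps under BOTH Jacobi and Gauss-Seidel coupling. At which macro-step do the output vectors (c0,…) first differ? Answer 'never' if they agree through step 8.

[Jacobi] macro 1: S0 reads c1=1 → after 1×micro: -1; S1 reads c2=2 → after 2×micro: 1; S2 reads c0=4 → after 3×micro: 1 ⇒ (c0=-1, c1=1, c2=1)
[Jacobi] macro 2: S0 reads c1=1 → after 1×micro: -1; S1 reads c2=1 → after 2×micro: -1; S2 reads c0=-1 → after 3×micro: 0 ⇒ (c0=-1, c1=-1, c2=0)
[Jacobi] macro 3: S0 reads c1=-1 → after 1×micro: -1; S1 reads c2=0 → after 2×micro: 3; S2 reads c0=-1 → after 3×micro: 0 ⇒ (c0=-1, c1=3, c2=0)
[Jacobi] macro 4: S0 reads c1=3 → after 1×micro: -1; S1 reads c2=0 → after 2×micro: 3; S2 reads c0=-1 → after 3×micro: 0 ⇒ (c0=-1, c1=3, c2=0)
[Jacobi] macro 5: S0 reads c1=3 → after 1×micro: -1; S1 reads c2=0 → after 2×micro: 3; S2 reads c0=-1 → after 3×micro: 0 ⇒ (c0=-1, c1=3, c2=0)
[Jacobi] macro 6: S0 reads c1=3 → after 1×micro: -1; S1 reads c2=0 → after 2×micro: 3; S2 reads c0=-1 → after 3×micro: 0 ⇒ (c0=-1, c1=3, c2=0)
[Jacobi] macro 7: S0 reads c1=3 → after 1×micro: -1; S1 reads c2=0 → after 2×micro: 3; S2 reads c0=-1 → after 3×micro: 0 ⇒ (c0=-1, c1=3, c2=0)
[Jacobi] macro 8: S0 reads c1=3 → after 1×micro: -1; S1 reads c2=0 → after 2×micro: 3; S2 reads c0=-1 → after 3×micro: 0 ⇒ (c0=-1, c1=3, c2=0)
[Gauss-Seidel] macro 1: S0 reads c1=1 → after 1×micro: -1; S1 reads c2=2 → after 2×micro: 1; S2 reads c0=-1 → after 3×micro: 0 ⇒ (c0=-1, c1=1, c2=0)
[Gauss-Seidel] macro 2: S0 reads c1=1 → after 1×micro: -1; S1 reads c2=0 → after 2×micro: 3; S2 reads c0=-1 → after 3×micro: 0 ⇒ (c0=-1, c1=3, c2=0)
[Gauss-Seidel] macro 3: S0 reads c1=3 → after 1×micro: -1; S1 reads c2=0 → after 2×micro: 3; S2 reads c0=-1 → after 3×micro: 0 ⇒ (c0=-1, c1=3, c2=0)
[Gauss-Seidel] macro 4: S0 reads c1=3 → after 1×micro: -1; S1 reads c2=0 → after 2×micro: 3; S2 reads c0=-1 → after 3×micro: 0 ⇒ (c0=-1, c1=3, c2=0)
[Gauss-Seidel] macro 5: S0 reads c1=3 → after 1×micro: -1; S1 reads c2=0 → after 2×micro: 3; S2 reads c0=-1 → after 3×micro: 0 ⇒ (c0=-1, c1=3, c2=0)
[Gauss-Seidel] macro 6: S0 reads c1=3 → after 1×micro: -1; S1 reads c2=0 → after 2×micro: 3; S2 reads c0=-1 → after 3×micro: 0 ⇒ (c0=-1, c1=3, c2=0)
[Gauss-Seidel] macro 7: S0 reads c1=3 → after 1×micro: -1; S1 reads c2=0 → after 2×micro: 3; S2 reads c0=-1 → after 3×micro: 0 ⇒ (c0=-1, c1=3, c2=0)
[Gauss-Seidel] macro 8: S0 reads c1=3 → after 1×micro: -1; S1 reads c2=0 → after 2×micro: 3; S2 reads c0=-1 → after 3×micro: 0 ⇒ (c0=-1, c1=3, c2=0)

first divergence at macro-step: 1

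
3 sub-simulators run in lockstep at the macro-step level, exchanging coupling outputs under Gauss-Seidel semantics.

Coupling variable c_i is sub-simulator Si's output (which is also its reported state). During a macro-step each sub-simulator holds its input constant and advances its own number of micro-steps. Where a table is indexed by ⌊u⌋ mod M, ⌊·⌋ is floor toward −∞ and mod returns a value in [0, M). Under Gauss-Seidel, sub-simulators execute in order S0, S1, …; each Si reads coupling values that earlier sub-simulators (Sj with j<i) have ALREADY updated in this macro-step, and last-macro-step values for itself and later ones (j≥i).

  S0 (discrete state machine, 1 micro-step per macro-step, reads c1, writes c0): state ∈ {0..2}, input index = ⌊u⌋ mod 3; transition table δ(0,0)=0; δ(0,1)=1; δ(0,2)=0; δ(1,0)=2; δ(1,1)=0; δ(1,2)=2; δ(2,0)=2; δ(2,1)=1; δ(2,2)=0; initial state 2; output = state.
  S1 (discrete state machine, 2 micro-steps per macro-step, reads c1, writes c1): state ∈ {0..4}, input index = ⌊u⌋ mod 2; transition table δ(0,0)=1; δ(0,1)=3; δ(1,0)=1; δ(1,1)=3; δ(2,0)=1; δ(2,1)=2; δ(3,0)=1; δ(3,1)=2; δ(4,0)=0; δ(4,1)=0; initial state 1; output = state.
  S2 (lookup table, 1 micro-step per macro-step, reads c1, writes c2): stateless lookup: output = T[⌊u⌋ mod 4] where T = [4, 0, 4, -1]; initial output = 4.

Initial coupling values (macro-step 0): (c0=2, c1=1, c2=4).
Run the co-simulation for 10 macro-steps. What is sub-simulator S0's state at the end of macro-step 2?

S0 state at macro-step 2 = 2

macro 1: S0 reads c1=1 → after 1×micro: 1; S1 reads c1=1 → after 2×micro: 2; S2 reads c1=2 → after 1×micro: 4 ⇒ (c0=1, c1=2, c2=4)
macro 2: S0 reads c1=2 → after 1×micro: 2; S1 reads c1=2 → after 2×micro: 1; S2 reads c1=1 → after 1×micro: 0 ⇒ (c0=2, c1=1, c2=0)
macro 3: S0 reads c1=1 → after 1×micro: 1; S1 reads c1=1 → after 2×micro: 2; S2 reads c1=2 → after 1×micro: 4 ⇒ (c0=1, c1=2, c2=4)
macro 4: S0 reads c1=2 → after 1×micro: 2; S1 reads c1=2 → after 2×micro: 1; S2 reads c1=1 → after 1×micro: 0 ⇒ (c0=2, c1=1, c2=0)
macro 5: S0 reads c1=1 → after 1×micro: 1; S1 reads c1=1 → after 2×micro: 2; S2 reads c1=2 → after 1×micro: 4 ⇒ (c0=1, c1=2, c2=4)
macro 6: S0 reads c1=2 → after 1×micro: 2; S1 reads c1=2 → after 2×micro: 1; S2 reads c1=1 → after 1×micro: 0 ⇒ (c0=2, c1=1, c2=0)
macro 7: S0 reads c1=1 → after 1×micro: 1; S1 reads c1=1 → after 2×micro: 2; S2 reads c1=2 → after 1×micro: 4 ⇒ (c0=1, c1=2, c2=4)
macro 8: S0 reads c1=2 → after 1×micro: 2; S1 reads c1=2 → after 2×micro: 1; S2 reads c1=1 → after 1×micro: 0 ⇒ (c0=2, c1=1, c2=0)
macro 9: S0 reads c1=1 → after 1×micro: 1; S1 reads c1=1 → after 2×micro: 2; S2 reads c1=2 → after 1×micro: 4 ⇒ (c0=1, c1=2, c2=4)
macro 10: S0 reads c1=2 → after 1×micro: 2; S1 reads c1=2 → after 2×micro: 1; S2 reads c1=1 → after 1×micro: 0 ⇒ (c0=2, c1=1, c2=0)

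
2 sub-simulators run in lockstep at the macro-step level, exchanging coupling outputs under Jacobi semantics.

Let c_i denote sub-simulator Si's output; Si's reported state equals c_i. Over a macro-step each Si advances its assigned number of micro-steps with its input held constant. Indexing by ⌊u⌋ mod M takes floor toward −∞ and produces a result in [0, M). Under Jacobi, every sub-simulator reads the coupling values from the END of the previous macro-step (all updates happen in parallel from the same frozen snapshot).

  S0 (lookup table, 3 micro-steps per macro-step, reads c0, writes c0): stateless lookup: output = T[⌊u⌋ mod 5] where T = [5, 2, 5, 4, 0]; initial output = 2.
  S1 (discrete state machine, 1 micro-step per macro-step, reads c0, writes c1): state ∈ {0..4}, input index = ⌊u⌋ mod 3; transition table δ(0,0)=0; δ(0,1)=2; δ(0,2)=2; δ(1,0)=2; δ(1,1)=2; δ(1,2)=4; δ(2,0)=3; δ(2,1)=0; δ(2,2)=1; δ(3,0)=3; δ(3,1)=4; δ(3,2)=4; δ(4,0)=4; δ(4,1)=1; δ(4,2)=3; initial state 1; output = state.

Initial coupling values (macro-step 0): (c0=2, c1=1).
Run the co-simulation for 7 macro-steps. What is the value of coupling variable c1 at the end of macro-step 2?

macro 1: S0 reads c0=2 → after 3×micro: 5; S1 reads c0=2 → after 1×micro: 4 ⇒ (c0=5, c1=4)
macro 2: S0 reads c0=5 → after 3×micro: 5; S1 reads c0=5 → after 1×micro: 3 ⇒ (c0=5, c1=3)
macro 3: S0 reads c0=5 → after 3×micro: 5; S1 reads c0=5 → after 1×micro: 4 ⇒ (c0=5, c1=4)
macro 4: S0 reads c0=5 → after 3×micro: 5; S1 reads c0=5 → after 1×micro: 3 ⇒ (c0=5, c1=3)
macro 5: S0 reads c0=5 → after 3×micro: 5; S1 reads c0=5 → after 1×micro: 4 ⇒ (c0=5, c1=4)
macro 6: S0 reads c0=5 → after 3×micro: 5; S1 reads c0=5 → after 1×micro: 3 ⇒ (c0=5, c1=3)
macro 7: S0 reads c0=5 → after 3×micro: 5; S1 reads c0=5 → after 1×micro: 4 ⇒ (c0=5, c1=4)

c1 at macro-step 2 = 3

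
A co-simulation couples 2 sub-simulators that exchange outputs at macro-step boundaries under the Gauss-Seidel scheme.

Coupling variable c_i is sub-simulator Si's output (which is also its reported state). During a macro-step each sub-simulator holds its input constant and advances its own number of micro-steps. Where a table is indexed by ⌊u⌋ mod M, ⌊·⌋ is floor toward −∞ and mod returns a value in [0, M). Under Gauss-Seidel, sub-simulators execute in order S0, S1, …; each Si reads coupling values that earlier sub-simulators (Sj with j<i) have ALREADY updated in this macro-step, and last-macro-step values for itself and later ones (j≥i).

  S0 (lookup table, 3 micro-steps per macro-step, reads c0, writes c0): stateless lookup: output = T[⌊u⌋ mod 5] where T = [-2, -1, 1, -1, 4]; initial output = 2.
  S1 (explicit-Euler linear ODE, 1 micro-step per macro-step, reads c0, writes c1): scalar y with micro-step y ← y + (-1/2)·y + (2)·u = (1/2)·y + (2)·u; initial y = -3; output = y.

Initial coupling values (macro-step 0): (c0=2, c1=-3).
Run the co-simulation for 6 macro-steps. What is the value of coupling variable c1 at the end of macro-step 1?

c1 at macro-step 1 = 1/2

macro 1: S0 reads c0=2 → after 3×micro: 1; S1 reads c0=1 → after 1×micro: 1/2 ⇒ (c0=1, c1=1/2)
macro 2: S0 reads c0=1 → after 3×micro: -1; S1 reads c0=-1 → after 1×micro: -7/4 ⇒ (c0=-1, c1=-7/4)
macro 3: S0 reads c0=-1 → after 3×micro: 4; S1 reads c0=4 → after 1×micro: 57/8 ⇒ (c0=4, c1=57/8)
macro 4: S0 reads c0=4 → after 3×micro: 4; S1 reads c0=4 → after 1×micro: 185/16 ⇒ (c0=4, c1=185/16)
macro 5: S0 reads c0=4 → after 3×micro: 4; S1 reads c0=4 → after 1×micro: 441/32 ⇒ (c0=4, c1=441/32)
macro 6: S0 reads c0=4 → after 3×micro: 4; S1 reads c0=4 → after 1×micro: 953/64 ⇒ (c0=4, c1=953/64)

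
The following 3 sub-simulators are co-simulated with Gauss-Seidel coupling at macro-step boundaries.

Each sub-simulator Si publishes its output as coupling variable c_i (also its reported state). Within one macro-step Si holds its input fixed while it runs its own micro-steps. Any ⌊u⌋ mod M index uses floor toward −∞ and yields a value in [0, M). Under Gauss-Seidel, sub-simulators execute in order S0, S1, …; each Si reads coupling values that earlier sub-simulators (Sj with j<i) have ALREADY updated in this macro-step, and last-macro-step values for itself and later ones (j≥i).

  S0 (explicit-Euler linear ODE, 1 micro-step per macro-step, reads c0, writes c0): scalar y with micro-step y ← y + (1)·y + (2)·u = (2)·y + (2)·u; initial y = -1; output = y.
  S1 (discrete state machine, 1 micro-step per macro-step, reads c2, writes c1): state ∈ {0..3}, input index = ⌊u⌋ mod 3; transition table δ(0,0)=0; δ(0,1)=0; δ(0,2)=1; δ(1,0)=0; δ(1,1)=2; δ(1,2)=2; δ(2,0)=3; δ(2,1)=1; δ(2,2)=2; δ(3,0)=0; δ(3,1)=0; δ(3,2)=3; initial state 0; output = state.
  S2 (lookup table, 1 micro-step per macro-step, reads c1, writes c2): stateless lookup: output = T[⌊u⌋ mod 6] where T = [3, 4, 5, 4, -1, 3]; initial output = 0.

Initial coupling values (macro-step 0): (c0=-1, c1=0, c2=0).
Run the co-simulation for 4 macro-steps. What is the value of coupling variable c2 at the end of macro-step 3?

c2 at macro-step 3 = 3

macro 1: S0 reads c0=-1 → after 1×micro: -4; S1 reads c2=0 → after 1×micro: 0; S2 reads c1=0 → after 1×micro: 3 ⇒ (c0=-4, c1=0, c2=3)
macro 2: S0 reads c0=-4 → after 1×micro: -16; S1 reads c2=3 → after 1×micro: 0; S2 reads c1=0 → after 1×micro: 3 ⇒ (c0=-16, c1=0, c2=3)
macro 3: S0 reads c0=-16 → after 1×micro: -64; S1 reads c2=3 → after 1×micro: 0; S2 reads c1=0 → after 1×micro: 3 ⇒ (c0=-64, c1=0, c2=3)
macro 4: S0 reads c0=-64 → after 1×micro: -256; S1 reads c2=3 → after 1×micro: 0; S2 reads c1=0 → after 1×micro: 3 ⇒ (c0=-256, c1=0, c2=3)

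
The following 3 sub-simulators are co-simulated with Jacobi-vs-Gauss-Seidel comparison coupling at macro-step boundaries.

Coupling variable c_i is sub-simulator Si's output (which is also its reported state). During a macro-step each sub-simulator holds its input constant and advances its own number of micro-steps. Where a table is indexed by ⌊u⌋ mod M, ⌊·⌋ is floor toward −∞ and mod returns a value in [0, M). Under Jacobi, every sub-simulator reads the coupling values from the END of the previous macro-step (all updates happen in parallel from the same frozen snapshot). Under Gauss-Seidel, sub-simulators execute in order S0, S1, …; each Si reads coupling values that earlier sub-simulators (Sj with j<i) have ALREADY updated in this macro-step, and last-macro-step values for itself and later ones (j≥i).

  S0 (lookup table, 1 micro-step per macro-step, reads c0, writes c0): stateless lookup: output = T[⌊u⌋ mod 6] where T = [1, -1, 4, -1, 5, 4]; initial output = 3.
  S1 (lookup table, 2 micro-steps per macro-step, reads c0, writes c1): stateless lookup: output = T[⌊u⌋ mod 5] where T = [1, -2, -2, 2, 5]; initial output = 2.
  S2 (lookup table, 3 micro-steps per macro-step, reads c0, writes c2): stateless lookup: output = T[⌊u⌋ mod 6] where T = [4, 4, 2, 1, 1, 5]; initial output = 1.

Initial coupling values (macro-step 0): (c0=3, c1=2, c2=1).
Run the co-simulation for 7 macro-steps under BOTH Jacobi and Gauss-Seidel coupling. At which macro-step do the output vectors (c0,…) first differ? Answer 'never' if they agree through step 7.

first divergence at macro-step: 1

[Jacobi] macro 1: S0 reads c0=3 → after 1×micro: -1; S1 reads c0=3 → after 2×micro: 2; S2 reads c0=3 → after 3×micro: 1 ⇒ (c0=-1, c1=2, c2=1)
[Jacobi] macro 2: S0 reads c0=-1 → after 1×micro: 4; S1 reads c0=-1 → after 2×micro: 5; S2 reads c0=-1 → after 3×micro: 5 ⇒ (c0=4, c1=5, c2=5)
[Jacobi] macro 3: S0 reads c0=4 → after 1×micro: 5; S1 reads c0=4 → after 2×micro: 5; S2 reads c0=4 → after 3×micro: 1 ⇒ (c0=5, c1=5, c2=1)
[Jacobi] macro 4: S0 reads c0=5 → after 1×micro: 4; S1 reads c0=5 → after 2×micro: 1; S2 reads c0=5 → after 3×micro: 5 ⇒ (c0=4, c1=1, c2=5)
[Jacobi] macro 5: S0 reads c0=4 → after 1×micro: 5; S1 reads c0=4 → after 2×micro: 5; S2 reads c0=4 → after 3×micro: 1 ⇒ (c0=5, c1=5, c2=1)
[Jacobi] macro 6: S0 reads c0=5 → after 1×micro: 4; S1 reads c0=5 → after 2×micro: 1; S2 reads c0=5 → after 3×micro: 5 ⇒ (c0=4, c1=1, c2=5)
[Jacobi] macro 7: S0 reads c0=4 → after 1×micro: 5; S1 reads c0=4 → after 2×micro: 5; S2 reads c0=4 → after 3×micro: 1 ⇒ (c0=5, c1=5, c2=1)
[Gauss-Seidel] macro 1: S0 reads c0=3 → after 1×micro: -1; S1 reads c0=-1 → after 2×micro: 5; S2 reads c0=-1 → after 3×micro: 5 ⇒ (c0=-1, c1=5, c2=5)
[Gauss-Seidel] macro 2: S0 reads c0=-1 → after 1×micro: 4; S1 reads c0=4 → after 2×micro: 5; S2 reads c0=4 → after 3×micro: 1 ⇒ (c0=4, c1=5, c2=1)
[Gauss-Seidel] macro 3: S0 reads c0=4 → after 1×micro: 5; S1 reads c0=5 → after 2×micro: 1; S2 reads c0=5 → after 3×micro: 5 ⇒ (c0=5, c1=1, c2=5)
[Gauss-Seidel] macro 4: S0 reads c0=5 → after 1×micro: 4; S1 reads c0=4 → after 2×micro: 5; S2 reads c0=4 → after 3×micro: 1 ⇒ (c0=4, c1=5, c2=1)
[Gauss-Seidel] macro 5: S0 reads c0=4 → after 1×micro: 5; S1 reads c0=5 → after 2×micro: 1; S2 reads c0=5 → after 3×micro: 5 ⇒ (c0=5, c1=1, c2=5)
[Gauss-Seidel] macro 6: S0 reads c0=5 → after 1×micro: 4; S1 reads c0=4 → after 2×micro: 5; S2 reads c0=4 → after 3×micro: 1 ⇒ (c0=4, c1=5, c2=1)
[Gauss-Seidel] macro 7: S0 reads c0=4 → after 1×micro: 5; S1 reads c0=5 → after 2×micro: 1; S2 reads c0=5 → after 3×micro: 5 ⇒ (c0=5, c1=1, c2=5)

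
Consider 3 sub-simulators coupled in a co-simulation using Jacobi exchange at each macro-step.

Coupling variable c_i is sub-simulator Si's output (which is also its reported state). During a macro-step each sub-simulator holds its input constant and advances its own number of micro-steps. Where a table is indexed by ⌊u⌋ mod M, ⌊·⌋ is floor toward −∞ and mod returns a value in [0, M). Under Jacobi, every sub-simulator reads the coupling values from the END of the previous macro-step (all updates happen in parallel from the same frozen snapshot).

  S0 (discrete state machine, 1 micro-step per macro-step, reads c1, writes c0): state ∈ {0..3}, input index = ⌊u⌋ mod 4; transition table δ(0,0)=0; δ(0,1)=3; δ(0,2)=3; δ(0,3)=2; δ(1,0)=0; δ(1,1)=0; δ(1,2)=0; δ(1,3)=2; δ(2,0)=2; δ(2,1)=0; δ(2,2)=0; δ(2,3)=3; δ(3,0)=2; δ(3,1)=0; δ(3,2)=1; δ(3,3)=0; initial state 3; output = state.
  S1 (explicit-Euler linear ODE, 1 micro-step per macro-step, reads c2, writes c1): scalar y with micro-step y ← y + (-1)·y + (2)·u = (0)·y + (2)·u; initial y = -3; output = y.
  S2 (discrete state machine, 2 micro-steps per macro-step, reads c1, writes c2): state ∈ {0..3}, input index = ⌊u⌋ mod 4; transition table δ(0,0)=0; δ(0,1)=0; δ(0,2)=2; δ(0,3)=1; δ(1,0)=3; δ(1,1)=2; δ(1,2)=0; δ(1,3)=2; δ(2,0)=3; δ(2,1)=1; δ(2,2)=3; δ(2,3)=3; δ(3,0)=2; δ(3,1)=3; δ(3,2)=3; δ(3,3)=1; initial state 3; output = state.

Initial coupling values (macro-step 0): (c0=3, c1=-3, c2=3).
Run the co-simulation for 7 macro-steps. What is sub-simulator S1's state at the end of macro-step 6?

macro 1: S0 reads c1=-3 → after 1×micro: 0; S1 reads c2=3 → after 1×micro: 6; S2 reads c1=-3 → after 2×micro: 3 ⇒ (c0=0, c1=6, c2=3)
macro 2: S0 reads c1=6 → after 1×micro: 3; S1 reads c2=3 → after 1×micro: 6; S2 reads c1=6 → after 2×micro: 3 ⇒ (c0=3, c1=6, c2=3)
macro 3: S0 reads c1=6 → after 1×micro: 1; S1 reads c2=3 → after 1×micro: 6; S2 reads c1=6 → after 2×micro: 3 ⇒ (c0=1, c1=6, c2=3)
macro 4: S0 reads c1=6 → after 1×micro: 0; S1 reads c2=3 → after 1×micro: 6; S2 reads c1=6 → after 2×micro: 3 ⇒ (c0=0, c1=6, c2=3)
macro 5: S0 reads c1=6 → after 1×micro: 3; S1 reads c2=3 → after 1×micro: 6; S2 reads c1=6 → after 2×micro: 3 ⇒ (c0=3, c1=6, c2=3)
macro 6: S0 reads c1=6 → after 1×micro: 1; S1 reads c2=3 → after 1×micro: 6; S2 reads c1=6 → after 2×micro: 3 ⇒ (c0=1, c1=6, c2=3)
macro 7: S0 reads c1=6 → after 1×micro: 0; S1 reads c2=3 → after 1×micro: 6; S2 reads c1=6 → after 2×micro: 3 ⇒ (c0=0, c1=6, c2=3)

S1 state at macro-step 6 = 6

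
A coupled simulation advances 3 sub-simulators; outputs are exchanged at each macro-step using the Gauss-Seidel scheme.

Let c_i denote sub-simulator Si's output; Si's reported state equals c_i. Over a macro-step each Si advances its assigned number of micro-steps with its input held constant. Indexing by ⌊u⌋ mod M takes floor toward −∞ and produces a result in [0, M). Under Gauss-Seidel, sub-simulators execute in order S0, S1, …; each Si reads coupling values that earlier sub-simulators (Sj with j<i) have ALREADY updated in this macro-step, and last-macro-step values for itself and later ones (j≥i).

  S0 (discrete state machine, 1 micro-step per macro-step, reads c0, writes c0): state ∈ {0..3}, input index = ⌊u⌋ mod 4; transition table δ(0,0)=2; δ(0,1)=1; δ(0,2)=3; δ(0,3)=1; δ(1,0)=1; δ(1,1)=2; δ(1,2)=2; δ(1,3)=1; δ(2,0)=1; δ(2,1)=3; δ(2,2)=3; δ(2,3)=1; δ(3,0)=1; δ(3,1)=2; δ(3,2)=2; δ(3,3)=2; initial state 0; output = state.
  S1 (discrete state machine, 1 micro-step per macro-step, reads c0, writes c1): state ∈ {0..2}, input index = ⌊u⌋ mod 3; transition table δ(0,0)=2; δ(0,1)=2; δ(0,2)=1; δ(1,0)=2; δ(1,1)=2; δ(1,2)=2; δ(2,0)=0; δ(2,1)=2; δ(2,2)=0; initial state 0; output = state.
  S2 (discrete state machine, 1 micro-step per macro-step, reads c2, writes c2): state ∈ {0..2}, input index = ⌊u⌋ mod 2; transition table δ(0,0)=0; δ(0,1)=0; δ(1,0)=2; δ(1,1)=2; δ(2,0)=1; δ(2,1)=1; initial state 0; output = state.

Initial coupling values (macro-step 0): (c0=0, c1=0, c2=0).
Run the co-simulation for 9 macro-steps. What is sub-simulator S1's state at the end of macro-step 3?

S1 state at macro-step 3 = 0

macro 1: S0 reads c0=0 → after 1×micro: 2; S1 reads c0=2 → after 1×micro: 1; S2 reads c2=0 → after 1×micro: 0 ⇒ (c0=2, c1=1, c2=0)
macro 2: S0 reads c0=2 → after 1×micro: 3; S1 reads c0=3 → after 1×micro: 2; S2 reads c2=0 → after 1×micro: 0 ⇒ (c0=3, c1=2, c2=0)
macro 3: S0 reads c0=3 → after 1×micro: 2; S1 reads c0=2 → after 1×micro: 0; S2 reads c2=0 → after 1×micro: 0 ⇒ (c0=2, c1=0, c2=0)
macro 4: S0 reads c0=2 → after 1×micro: 3; S1 reads c0=3 → after 1×micro: 2; S2 reads c2=0 → after 1×micro: 0 ⇒ (c0=3, c1=2, c2=0)
macro 5: S0 reads c0=3 → after 1×micro: 2; S1 reads c0=2 → after 1×micro: 0; S2 reads c2=0 → after 1×micro: 0 ⇒ (c0=2, c1=0, c2=0)
macro 6: S0 reads c0=2 → after 1×micro: 3; S1 reads c0=3 → after 1×micro: 2; S2 reads c2=0 → after 1×micro: 0 ⇒ (c0=3, c1=2, c2=0)
macro 7: S0 reads c0=3 → after 1×micro: 2; S1 reads c0=2 → after 1×micro: 0; S2 reads c2=0 → after 1×micro: 0 ⇒ (c0=2, c1=0, c2=0)
macro 8: S0 reads c0=2 → after 1×micro: 3; S1 reads c0=3 → after 1×micro: 2; S2 reads c2=0 → after 1×micro: 0 ⇒ (c0=3, c1=2, c2=0)
macro 9: S0 reads c0=3 → after 1×micro: 2; S1 reads c0=2 → after 1×micro: 0; S2 reads c2=0 → after 1×micro: 0 ⇒ (c0=2, c1=0, c2=0)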